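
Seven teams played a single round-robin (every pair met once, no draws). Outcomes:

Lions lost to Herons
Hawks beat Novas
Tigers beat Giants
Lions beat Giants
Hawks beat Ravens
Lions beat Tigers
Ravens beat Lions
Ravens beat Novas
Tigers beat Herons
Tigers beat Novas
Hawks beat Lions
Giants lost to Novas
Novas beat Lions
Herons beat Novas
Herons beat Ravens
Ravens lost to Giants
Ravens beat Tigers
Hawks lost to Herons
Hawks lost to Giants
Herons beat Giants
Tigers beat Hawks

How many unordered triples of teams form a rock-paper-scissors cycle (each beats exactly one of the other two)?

10

Win totals: Lions 2, Giants 2, Hawks 3, Ravens 3, Novas 2, Herons 5, Tigers 4.
A team with w wins dominates both others in C(w,2) triples; summing gives 1 + 1 + 3 + 3 + 1 + 10 + 6 = 25 transitive triples.
Total triples C(7,3) = 35, so cyclic triples = 35 − 25 = 10.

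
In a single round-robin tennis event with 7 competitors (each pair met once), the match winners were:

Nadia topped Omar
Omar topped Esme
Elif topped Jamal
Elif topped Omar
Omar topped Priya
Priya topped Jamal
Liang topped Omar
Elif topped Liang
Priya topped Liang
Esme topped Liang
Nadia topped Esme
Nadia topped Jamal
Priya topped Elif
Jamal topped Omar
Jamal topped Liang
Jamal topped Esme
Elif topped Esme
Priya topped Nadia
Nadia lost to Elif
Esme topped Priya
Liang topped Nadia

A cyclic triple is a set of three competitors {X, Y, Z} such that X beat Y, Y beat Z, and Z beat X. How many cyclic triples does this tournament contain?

Win totals: Elif 5, Esme 2, Omar 2, Nadia 3, Priya 4, Liang 2, Jamal 3.
A competitor with w wins dominates both others in C(w,2) triples; summing gives 10 + 1 + 1 + 3 + 6 + 1 + 3 = 25 transitive triples.
Total triples C(7,3) = 35, so cyclic triples = 35 − 25 = 10.

10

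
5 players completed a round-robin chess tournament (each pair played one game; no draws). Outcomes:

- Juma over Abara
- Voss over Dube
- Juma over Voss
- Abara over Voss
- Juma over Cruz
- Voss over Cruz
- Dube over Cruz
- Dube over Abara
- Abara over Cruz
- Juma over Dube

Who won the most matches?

Juma

Win totals: Juma 4, Abara 2, Dube 2, Voss 2, Cruz 0.
Juma leads with 4 wins (next highest: 2).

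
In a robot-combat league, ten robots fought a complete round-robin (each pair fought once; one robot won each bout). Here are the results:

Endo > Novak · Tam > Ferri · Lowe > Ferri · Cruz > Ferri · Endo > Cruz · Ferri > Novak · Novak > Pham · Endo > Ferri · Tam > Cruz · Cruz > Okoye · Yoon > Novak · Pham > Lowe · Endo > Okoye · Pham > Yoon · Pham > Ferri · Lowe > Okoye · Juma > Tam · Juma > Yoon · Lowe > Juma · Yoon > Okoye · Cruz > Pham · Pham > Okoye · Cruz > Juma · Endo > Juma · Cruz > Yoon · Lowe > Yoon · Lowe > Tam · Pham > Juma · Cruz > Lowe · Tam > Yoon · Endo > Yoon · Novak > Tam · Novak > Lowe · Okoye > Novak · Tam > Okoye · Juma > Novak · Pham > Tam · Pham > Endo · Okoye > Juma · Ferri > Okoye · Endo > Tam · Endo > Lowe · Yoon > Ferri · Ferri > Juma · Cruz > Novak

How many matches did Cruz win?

Cruz's results: beat Juma, Pham, Lowe, Yoon, Ferri, Novak, Okoye; lost to Tam, Endo.
That is 7 wins.

7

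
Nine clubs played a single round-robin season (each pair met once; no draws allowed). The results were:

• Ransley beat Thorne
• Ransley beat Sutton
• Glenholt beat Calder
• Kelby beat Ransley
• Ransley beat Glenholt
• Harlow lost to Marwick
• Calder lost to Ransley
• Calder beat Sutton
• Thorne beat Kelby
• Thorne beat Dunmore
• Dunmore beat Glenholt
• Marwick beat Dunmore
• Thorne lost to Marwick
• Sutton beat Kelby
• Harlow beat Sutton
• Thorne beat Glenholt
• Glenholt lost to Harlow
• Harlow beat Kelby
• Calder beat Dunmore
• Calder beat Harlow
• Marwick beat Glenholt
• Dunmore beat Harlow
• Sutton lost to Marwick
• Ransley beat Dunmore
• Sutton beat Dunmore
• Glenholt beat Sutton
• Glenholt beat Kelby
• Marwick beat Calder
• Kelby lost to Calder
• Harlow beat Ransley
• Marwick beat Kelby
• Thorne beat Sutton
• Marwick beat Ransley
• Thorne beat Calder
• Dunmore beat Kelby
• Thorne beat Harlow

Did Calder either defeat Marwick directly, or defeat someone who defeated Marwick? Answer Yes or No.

Calder did not beat Marwick directly.
Calder beat Harlow, Sutton, Kelby, Dunmore, but each of them lost to Marwick. No two-step path.

No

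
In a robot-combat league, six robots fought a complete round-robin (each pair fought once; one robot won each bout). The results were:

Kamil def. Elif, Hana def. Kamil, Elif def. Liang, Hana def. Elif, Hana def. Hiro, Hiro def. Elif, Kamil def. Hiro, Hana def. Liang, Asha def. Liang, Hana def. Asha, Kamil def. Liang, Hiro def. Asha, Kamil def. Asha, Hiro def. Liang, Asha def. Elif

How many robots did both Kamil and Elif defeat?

1

Kamil beat: Asha, Liang, Hiro, Elif.
Elif beat: Liang.
Both beat: Liang — 1.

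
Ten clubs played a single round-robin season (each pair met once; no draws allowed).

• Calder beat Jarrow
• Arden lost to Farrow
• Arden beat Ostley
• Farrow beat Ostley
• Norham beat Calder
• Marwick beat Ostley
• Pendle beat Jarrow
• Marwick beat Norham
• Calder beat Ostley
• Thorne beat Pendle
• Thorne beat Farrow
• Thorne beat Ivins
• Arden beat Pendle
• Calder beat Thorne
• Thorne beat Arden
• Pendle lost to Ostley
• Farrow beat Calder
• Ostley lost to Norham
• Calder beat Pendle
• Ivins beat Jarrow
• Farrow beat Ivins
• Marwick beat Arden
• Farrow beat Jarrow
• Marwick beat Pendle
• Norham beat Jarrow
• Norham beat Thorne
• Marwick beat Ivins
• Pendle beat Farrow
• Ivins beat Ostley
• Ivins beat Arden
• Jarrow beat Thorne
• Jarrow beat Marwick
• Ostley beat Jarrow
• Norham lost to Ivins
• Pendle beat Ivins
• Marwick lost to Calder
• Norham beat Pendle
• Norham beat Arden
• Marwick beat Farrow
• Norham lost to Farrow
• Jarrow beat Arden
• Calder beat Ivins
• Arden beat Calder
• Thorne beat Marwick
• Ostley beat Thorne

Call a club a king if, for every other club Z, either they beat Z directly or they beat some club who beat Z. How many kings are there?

7

Marwick reaches everyone (king).
Farrow reaches everyone (king).
Norham reaches everyone (king).
Pendle reaches everyone (king).
Ivins cannot reach Farrow in two steps.
Arden cannot reach Norham in two steps.
Jarrow reaches everyone (king).
Calder reaches everyone (king).
Ostley cannot reach Norham, Calder in two steps.
Thorne reaches everyone (king).
Kings: Marwick, Farrow, Norham, Pendle, Jarrow, Calder, Thorne — 7.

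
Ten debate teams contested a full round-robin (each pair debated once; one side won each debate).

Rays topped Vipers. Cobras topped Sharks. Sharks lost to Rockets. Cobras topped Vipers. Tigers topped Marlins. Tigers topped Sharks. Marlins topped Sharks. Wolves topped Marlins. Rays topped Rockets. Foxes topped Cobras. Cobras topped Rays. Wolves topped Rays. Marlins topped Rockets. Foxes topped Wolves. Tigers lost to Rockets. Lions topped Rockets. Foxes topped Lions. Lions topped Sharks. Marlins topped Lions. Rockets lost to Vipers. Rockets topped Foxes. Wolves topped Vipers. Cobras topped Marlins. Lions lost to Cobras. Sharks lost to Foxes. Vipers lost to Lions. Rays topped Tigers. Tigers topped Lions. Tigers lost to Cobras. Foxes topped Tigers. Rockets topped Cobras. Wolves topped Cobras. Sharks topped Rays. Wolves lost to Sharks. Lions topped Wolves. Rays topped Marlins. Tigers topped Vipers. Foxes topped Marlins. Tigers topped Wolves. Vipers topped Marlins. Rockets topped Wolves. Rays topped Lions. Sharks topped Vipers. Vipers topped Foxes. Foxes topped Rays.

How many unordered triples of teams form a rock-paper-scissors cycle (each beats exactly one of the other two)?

33

Win totals: Foxes 7, Rays 5, Sharks 3, Marlins 3, Lions 4, Rockets 5, Wolves 4, Cobras 6, Tigers 5, Vipers 3.
A team with w wins dominates both others in C(w,2) triples; summing gives 21 + 10 + 3 + 3 + 6 + 10 + 6 + 15 + 10 + 3 = 87 transitive triples.
Total triples C(10,3) = 120, so cyclic triples = 120 − 87 = 33.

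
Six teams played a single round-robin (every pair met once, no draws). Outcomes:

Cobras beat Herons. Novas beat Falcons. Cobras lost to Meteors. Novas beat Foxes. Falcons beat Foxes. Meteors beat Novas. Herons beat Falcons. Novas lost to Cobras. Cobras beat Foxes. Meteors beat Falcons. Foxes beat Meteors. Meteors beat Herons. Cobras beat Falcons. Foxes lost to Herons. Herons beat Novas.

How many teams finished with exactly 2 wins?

1

Win totals: Foxes 1, Herons 3, Meteors 4, Novas 2, Falcons 1, Cobras 4.
Exactly 2: Novas — 1 team.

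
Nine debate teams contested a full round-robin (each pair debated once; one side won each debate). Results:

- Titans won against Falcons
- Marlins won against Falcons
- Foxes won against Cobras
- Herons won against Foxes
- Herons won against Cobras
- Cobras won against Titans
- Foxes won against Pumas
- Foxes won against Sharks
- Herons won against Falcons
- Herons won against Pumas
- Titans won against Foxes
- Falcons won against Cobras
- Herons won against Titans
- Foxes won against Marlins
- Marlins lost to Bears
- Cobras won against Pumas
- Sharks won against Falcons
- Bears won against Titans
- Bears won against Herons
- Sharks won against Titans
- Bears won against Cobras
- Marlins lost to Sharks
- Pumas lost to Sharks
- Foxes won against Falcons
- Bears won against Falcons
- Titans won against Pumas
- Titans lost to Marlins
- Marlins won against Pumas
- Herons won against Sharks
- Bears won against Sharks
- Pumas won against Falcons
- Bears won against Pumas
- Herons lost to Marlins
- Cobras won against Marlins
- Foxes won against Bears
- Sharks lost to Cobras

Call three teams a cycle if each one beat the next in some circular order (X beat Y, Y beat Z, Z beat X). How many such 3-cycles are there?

12

Win totals: Bears 7, Marlins 4, Cobras 4, Titans 3, Pumas 1, Sharks 4, Foxes 6, Falcons 1, Herons 6.
A team with w wins dominates both others in C(w,2) triples; summing gives 21 + 6 + 6 + 3 + 0 + 6 + 15 + 0 + 15 = 72 transitive triples.
Total triples C(9,3) = 84, so cyclic triples = 84 − 72 = 12.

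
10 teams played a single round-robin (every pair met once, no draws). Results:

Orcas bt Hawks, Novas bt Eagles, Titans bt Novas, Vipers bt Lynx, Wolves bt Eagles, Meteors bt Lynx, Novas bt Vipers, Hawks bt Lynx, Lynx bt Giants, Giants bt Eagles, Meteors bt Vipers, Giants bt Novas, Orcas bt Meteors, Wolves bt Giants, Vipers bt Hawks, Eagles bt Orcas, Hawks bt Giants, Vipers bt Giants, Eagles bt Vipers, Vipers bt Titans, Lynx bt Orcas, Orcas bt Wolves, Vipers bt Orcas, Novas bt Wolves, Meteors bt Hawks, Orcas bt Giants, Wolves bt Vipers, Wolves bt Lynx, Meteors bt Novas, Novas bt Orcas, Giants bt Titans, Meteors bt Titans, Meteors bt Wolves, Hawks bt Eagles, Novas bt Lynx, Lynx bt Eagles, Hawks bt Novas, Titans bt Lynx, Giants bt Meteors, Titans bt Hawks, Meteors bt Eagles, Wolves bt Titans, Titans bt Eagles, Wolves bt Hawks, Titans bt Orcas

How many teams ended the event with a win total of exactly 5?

Win totals: Vipers 5, Meteors 7, Hawks 4, Giants 4, Wolves 6, Eagles 2, Orcas 4, Lynx 3, Novas 5, Titans 5.
Exactly 5: Vipers, Novas, Titans — 3 teams.

3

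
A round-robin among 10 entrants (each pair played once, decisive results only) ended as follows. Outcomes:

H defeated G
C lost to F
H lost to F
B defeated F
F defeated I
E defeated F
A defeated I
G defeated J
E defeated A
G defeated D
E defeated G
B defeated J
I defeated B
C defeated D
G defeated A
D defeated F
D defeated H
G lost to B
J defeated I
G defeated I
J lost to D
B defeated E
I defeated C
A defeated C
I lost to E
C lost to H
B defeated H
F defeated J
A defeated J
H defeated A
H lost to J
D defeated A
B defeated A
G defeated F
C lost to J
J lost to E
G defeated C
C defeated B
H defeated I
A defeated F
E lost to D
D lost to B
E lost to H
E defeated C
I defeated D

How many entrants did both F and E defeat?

F beat: C, H, I, J.
E beat: A, C, F, G, I, J.
Both beat: C, I, J — 3.

3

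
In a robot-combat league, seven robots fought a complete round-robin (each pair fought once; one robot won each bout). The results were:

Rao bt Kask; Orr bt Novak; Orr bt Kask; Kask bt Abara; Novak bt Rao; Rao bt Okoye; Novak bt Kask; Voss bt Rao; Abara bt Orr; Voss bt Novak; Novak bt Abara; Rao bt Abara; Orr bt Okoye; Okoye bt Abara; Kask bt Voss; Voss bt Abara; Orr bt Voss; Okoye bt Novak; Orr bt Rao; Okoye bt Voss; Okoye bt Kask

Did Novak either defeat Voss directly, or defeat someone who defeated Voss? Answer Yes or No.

Yes

Novak did not beat Voss directly.
Novak beat Kask, Rao, Abara. Of those, Kask beat Voss.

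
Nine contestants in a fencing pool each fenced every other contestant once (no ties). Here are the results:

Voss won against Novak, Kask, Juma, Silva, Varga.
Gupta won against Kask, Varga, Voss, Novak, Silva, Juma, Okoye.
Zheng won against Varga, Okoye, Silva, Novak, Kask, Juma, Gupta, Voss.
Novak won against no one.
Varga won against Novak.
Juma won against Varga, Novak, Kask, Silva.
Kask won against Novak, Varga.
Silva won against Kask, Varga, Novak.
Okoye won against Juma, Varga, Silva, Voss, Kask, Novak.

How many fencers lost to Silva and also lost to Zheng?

Silva beat: Novak, Kask, Varga.
Zheng beat: Gupta, Novak, Silva, Kask, Okoye, Juma, Varga, Voss.
Both beat: Novak, Kask, Varga — 3.

3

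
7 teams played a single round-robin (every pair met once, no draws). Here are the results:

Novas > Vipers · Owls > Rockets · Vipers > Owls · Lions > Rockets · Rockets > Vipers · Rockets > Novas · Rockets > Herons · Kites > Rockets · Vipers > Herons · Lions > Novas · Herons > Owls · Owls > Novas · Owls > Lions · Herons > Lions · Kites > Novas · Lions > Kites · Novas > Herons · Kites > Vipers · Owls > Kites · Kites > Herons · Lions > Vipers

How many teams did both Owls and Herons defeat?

Owls beat: Lions, Kites, Novas, Rockets.
Herons beat: Owls, Lions.
Both beat: Lions — 1.

1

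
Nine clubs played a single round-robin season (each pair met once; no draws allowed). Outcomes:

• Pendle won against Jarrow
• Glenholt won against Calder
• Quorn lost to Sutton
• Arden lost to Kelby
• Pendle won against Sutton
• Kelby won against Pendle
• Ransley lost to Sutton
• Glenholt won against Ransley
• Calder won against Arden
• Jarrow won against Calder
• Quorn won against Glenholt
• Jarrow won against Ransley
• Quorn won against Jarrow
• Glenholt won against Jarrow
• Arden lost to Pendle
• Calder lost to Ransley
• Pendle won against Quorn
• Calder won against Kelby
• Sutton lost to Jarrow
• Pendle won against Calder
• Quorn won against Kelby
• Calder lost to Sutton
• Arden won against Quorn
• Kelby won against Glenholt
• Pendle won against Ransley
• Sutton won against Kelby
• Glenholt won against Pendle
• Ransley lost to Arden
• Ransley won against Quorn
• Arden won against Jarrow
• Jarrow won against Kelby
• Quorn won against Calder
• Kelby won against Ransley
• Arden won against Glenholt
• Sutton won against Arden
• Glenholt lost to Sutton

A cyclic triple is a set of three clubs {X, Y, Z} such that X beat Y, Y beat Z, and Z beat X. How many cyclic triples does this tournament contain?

22

Win totals: Ransley 2, Calder 2, Arden 4, Kelby 4, Jarrow 4, Glenholt 4, Sutton 6, Quorn 4, Pendle 6.
A club with w wins dominates both others in C(w,2) triples; summing gives 1 + 1 + 6 + 6 + 6 + 6 + 15 + 6 + 15 = 62 transitive triples.
Total triples C(9,3) = 84, so cyclic triples = 84 − 62 = 22.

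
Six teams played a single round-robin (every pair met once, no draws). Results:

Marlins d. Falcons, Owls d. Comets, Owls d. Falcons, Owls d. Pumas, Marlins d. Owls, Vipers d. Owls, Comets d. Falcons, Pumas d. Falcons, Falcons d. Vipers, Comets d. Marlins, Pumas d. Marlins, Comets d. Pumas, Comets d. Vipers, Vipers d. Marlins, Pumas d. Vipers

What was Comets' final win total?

4

Comets' results: beat Marlins, Vipers, Falcons, Pumas; lost to Owls.
That is 4 wins.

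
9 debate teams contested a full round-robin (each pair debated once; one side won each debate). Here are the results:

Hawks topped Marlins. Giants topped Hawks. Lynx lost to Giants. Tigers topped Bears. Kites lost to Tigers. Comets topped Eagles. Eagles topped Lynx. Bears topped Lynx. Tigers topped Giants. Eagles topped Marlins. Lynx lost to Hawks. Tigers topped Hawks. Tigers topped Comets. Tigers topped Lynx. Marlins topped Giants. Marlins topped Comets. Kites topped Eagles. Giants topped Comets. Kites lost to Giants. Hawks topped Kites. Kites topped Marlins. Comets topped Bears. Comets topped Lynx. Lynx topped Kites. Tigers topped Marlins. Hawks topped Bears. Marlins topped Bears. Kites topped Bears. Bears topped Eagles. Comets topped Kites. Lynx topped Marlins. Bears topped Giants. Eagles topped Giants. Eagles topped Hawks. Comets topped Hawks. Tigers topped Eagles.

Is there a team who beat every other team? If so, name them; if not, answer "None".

Tigers has 8 wins out of 8 opponents — a perfect record.

Tigers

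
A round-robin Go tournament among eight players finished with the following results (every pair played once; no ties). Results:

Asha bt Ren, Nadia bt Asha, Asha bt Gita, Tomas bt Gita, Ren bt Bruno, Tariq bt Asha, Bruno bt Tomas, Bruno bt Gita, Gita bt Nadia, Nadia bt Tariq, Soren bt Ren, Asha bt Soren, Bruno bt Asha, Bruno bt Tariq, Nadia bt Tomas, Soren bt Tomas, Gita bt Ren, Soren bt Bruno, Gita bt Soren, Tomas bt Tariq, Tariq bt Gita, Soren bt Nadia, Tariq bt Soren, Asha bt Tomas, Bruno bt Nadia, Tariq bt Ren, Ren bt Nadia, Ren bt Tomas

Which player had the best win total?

Win totals: Nadia 3, Asha 4, Tomas 2, Soren 4, Ren 3, Gita 3, Tariq 4, Bruno 5.
Bruno leads with 5 wins (next highest: 4).

Bruno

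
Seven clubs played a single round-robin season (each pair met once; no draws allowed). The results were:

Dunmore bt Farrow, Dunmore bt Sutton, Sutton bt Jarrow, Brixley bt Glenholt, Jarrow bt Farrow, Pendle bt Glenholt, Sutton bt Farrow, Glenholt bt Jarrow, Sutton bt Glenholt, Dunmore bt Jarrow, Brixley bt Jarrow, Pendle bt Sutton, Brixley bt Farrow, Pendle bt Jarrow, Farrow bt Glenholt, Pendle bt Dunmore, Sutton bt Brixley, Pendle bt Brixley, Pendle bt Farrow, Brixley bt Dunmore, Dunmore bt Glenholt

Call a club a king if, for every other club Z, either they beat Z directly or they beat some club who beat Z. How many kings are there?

1

Sutton cannot reach Pendle in two steps.
Pendle reaches everyone (king).
Brixley cannot reach Pendle in two steps.
Jarrow cannot reach Sutton, Pendle, Brixley, Dunmore in two steps.
Dunmore cannot reach Pendle in two steps.
Glenholt cannot reach Sutton, Pendle, Brixley, Dunmore in two steps.
Farrow cannot reach Sutton, Pendle, Brixley, Dunmore in two steps.
Kings: Pendle — 1.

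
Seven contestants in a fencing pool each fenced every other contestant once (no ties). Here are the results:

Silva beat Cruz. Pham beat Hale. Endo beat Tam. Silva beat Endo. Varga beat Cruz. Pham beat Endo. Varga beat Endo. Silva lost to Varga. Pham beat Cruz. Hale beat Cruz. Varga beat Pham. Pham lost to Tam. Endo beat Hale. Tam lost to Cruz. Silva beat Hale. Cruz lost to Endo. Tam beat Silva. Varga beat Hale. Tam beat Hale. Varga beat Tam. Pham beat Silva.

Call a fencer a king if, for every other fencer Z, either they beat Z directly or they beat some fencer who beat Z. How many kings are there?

1

Tam cannot reach Varga in two steps.
Endo cannot reach Varga in two steps.
Hale cannot reach Endo, Varga, Pham, Silva in two steps.
Varga reaches everyone (king).
Cruz cannot reach Endo, Varga in two steps.
Pham cannot reach Varga in two steps.
Silva cannot reach Varga, Pham in two steps.
Kings: Varga — 1.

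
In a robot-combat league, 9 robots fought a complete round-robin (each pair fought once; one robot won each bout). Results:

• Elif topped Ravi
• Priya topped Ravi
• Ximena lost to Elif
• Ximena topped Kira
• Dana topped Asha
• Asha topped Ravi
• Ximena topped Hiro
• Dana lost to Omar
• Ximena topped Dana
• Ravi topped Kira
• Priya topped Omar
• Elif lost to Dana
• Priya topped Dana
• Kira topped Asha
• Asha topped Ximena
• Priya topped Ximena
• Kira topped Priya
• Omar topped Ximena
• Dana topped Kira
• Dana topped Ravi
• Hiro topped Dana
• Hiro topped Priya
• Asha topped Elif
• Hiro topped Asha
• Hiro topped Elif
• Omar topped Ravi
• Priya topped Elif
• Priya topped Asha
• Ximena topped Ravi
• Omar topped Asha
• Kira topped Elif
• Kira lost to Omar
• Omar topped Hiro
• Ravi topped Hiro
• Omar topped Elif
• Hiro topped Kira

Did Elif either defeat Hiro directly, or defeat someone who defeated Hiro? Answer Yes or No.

Yes

Elif did not beat Hiro directly.
Elif beat Ximena, Ravi. Of those, Ximena beat Hiro.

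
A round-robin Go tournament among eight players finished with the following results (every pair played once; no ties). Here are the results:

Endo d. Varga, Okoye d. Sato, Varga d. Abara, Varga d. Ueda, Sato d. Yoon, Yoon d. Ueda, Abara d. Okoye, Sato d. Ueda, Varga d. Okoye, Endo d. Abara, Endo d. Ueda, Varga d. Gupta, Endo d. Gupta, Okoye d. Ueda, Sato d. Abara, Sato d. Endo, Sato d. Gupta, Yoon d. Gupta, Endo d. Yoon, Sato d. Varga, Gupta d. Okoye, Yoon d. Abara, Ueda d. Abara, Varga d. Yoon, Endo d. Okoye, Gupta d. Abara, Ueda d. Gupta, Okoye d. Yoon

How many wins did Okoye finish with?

Okoye's results: beat Yoon, Ueda, Sato; lost to Abara, Endo, Varga, Gupta.
That is 3 wins.

3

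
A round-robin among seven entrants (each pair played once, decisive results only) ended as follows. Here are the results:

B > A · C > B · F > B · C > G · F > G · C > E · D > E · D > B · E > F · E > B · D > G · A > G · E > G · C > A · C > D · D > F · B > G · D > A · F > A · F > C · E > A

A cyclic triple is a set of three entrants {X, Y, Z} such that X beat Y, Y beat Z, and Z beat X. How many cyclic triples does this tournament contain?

Win totals: A 1, B 2, C 5, D 5, E 4, F 4, G 0.
An entrant with w wins dominates both others in C(w,2) triples; summing gives 0 + 1 + 10 + 10 + 6 + 6 + 0 = 33 transitive triples.
Total triples C(7,3) = 35, so cyclic triples = 35 − 33 = 2.

2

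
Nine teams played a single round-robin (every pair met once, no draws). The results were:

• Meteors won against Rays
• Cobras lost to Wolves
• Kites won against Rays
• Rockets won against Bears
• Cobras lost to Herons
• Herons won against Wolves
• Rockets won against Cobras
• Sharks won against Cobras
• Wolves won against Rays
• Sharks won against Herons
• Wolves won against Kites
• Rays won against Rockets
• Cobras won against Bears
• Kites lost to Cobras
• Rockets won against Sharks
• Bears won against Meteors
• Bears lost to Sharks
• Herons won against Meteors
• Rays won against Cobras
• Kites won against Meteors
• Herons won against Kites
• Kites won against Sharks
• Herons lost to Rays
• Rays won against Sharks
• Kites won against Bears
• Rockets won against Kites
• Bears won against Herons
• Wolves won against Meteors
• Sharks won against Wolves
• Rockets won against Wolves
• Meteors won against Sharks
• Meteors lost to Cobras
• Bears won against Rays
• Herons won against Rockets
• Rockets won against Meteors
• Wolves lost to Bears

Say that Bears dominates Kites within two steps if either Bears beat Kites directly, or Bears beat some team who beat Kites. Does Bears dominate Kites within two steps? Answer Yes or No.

Yes

Bears did not beat Kites directly.
Bears beat Wolves, Rays, Herons, Meteors. Of those, Wolves beat Kites.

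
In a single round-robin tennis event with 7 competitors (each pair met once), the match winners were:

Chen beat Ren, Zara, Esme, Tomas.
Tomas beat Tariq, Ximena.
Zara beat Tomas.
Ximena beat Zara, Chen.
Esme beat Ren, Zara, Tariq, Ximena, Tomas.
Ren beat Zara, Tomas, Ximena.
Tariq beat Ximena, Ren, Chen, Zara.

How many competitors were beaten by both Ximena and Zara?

Ximena beat: Chen, Zara.
Zara beat: Tomas.
No one was beaten by both.

0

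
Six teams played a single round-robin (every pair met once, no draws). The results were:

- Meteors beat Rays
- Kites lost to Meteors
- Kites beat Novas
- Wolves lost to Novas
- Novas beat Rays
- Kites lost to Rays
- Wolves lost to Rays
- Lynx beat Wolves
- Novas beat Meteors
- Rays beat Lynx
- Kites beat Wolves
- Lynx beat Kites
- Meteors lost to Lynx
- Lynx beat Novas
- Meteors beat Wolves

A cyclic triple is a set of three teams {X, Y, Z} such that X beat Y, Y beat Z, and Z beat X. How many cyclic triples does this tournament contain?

Of the C(6,3) = 20 triples, the cyclic ones are: {Lynx, Rays, Meteors}; {Lynx, Rays, Novas}; {Rays, Kites, Novas}; {Meteors, Kites, Novas}.
That is 4.

4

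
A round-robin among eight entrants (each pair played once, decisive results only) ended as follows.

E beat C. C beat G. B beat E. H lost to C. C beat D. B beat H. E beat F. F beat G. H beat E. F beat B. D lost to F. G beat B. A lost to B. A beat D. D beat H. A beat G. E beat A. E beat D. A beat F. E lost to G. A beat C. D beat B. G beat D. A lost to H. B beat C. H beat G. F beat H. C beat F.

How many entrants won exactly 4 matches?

5

Win totals: A 4, B 4, C 4, D 2, E 4, F 4, G 3, H 3.
Exactly 4: A, B, C, E, F — 5 entrants.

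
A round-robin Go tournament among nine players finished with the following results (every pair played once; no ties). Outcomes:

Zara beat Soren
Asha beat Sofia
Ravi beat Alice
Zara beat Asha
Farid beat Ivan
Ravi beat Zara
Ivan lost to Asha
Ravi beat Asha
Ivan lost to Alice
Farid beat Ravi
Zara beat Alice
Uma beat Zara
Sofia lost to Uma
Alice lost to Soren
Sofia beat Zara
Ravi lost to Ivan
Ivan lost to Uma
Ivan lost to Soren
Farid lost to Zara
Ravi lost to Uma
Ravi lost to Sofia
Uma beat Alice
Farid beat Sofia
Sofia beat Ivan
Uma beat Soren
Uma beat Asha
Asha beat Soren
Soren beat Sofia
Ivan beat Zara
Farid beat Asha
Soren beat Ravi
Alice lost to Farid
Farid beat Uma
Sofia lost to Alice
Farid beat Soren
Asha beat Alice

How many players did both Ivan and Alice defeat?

Ivan beat: Ravi, Zara.
Alice beat: Ivan, Sofia.
No one was beaten by both.

0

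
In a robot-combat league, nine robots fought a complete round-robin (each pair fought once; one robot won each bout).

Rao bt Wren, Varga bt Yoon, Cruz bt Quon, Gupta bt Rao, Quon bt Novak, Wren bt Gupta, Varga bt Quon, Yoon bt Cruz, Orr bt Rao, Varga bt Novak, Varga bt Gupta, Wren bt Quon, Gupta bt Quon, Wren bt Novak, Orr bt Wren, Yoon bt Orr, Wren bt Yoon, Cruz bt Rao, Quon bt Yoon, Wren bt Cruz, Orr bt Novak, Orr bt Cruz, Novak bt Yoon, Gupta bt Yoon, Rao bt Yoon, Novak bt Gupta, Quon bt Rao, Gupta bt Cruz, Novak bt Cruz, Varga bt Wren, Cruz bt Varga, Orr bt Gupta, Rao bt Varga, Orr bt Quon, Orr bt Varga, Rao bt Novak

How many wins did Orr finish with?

7

Orr's results: beat Wren, Novak, Cruz, Rao, Varga, Quon, Gupta; lost to Yoon.
That is 7 wins.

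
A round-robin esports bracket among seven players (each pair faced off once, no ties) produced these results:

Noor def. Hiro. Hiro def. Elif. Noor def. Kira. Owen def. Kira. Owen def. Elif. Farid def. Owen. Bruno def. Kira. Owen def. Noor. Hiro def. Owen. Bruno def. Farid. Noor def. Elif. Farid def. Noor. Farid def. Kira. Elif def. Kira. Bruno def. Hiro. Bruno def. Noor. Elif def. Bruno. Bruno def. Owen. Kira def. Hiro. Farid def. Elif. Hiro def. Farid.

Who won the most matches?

Bruno

Win totals: Elif 2, Owen 3, Hiro 3, Farid 4, Noor 3, Kira 1, Bruno 5.
Bruno leads with 5 wins (next highest: 4).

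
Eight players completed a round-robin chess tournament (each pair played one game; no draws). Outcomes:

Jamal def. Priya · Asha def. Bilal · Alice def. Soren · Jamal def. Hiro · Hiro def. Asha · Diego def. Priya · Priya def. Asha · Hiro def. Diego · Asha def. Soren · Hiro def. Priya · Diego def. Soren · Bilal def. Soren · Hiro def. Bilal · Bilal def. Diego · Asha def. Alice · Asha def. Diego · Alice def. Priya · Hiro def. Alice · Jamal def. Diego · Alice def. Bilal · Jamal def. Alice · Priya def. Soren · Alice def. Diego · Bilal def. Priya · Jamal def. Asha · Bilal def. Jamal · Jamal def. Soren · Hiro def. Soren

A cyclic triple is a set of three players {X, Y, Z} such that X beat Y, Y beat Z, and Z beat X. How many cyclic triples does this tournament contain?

6

Win totals: Hiro 6, Soren 0, Bilal 4, Priya 2, Diego 2, Alice 4, Asha 4, Jamal 6.
A player with w wins dominates both others in C(w,2) triples; summing gives 15 + 0 + 6 + 1 + 1 + 6 + 6 + 15 = 50 transitive triples.
Total triples C(8,3) = 56, so cyclic triples = 56 − 50 = 6.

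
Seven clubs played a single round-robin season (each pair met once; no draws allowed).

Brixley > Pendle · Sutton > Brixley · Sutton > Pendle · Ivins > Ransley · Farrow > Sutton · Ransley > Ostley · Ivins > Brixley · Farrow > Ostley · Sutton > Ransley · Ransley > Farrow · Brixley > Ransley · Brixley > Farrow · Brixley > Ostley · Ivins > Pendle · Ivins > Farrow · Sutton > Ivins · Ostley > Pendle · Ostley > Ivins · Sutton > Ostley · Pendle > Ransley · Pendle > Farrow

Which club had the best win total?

Sutton

Win totals: Brixley 4, Sutton 5, Pendle 2, Ostley 2, Ransley 2, Ivins 4, Farrow 2.
Sutton leads with 5 wins (next highest: 4).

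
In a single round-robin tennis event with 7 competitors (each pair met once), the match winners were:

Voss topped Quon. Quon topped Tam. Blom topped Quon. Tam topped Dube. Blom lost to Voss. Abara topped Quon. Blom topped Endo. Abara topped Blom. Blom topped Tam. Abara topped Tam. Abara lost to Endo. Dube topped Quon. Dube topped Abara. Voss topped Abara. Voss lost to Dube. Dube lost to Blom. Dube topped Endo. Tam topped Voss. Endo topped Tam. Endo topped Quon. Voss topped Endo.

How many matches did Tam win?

Tam's results: beat Dube, Voss; lost to Quon, Abara, Blom, Endo.
That is 2 wins.

2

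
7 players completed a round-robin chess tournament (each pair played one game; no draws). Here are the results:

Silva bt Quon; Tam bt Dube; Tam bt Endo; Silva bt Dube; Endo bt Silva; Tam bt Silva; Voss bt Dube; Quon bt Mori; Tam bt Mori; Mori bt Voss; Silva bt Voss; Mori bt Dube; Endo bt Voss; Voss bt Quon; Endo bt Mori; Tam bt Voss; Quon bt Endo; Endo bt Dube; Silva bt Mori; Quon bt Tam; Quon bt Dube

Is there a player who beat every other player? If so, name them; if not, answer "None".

None

Highest win total is Tam with 5 (out of 6 possible).
Tam lost to Quon, so no player went undefeated.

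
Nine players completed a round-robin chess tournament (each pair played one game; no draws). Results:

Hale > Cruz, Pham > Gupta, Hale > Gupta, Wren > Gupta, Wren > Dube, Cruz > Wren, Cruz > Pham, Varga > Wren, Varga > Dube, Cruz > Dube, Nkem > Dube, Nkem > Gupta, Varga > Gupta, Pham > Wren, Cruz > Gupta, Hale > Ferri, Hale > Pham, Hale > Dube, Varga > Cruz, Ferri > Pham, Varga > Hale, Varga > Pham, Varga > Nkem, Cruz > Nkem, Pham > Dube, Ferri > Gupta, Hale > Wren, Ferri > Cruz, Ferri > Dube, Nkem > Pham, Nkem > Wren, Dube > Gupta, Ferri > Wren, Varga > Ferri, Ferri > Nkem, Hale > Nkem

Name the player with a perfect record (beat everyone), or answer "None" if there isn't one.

Varga

Varga has 8 wins out of 8 opponents — a perfect record.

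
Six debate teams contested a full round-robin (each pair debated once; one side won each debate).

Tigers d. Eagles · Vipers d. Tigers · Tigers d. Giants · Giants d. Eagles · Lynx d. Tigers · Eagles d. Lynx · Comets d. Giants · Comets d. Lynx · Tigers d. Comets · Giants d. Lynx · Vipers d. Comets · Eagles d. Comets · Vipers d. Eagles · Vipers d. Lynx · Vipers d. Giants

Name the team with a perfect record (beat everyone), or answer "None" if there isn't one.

Vipers has 5 wins out of 5 opponents — a perfect record.

Vipers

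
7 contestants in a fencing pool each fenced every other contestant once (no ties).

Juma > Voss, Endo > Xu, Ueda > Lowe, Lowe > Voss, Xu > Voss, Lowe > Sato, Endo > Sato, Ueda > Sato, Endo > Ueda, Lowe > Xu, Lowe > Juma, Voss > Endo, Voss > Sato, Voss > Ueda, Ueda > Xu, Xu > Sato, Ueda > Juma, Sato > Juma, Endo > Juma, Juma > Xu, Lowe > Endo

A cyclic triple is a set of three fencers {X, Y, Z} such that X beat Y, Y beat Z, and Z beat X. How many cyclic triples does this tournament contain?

Win totals: Voss 3, Lowe 5, Juma 2, Ueda 4, Sato 1, Xu 2, Endo 4.
A fencer with w wins dominates both others in C(w,2) triples; summing gives 3 + 10 + 1 + 6 + 0 + 1 + 6 = 27 transitive triples.
Total triples C(7,3) = 35, so cyclic triples = 35 − 27 = 8.

8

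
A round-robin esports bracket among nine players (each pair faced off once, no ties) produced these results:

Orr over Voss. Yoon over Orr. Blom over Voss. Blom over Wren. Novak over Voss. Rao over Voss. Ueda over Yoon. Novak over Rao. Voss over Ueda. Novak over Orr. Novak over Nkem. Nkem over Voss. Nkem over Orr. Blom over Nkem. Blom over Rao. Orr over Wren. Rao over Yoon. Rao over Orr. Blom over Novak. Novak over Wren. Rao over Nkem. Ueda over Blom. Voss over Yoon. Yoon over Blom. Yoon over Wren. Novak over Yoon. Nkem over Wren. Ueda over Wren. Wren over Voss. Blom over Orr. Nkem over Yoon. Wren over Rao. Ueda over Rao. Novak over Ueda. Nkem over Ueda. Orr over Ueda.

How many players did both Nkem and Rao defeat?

3

Nkem beat: Yoon, Wren, Orr, Voss, Ueda.
Rao beat: Yoon, Orr, Voss, Nkem.
Both beat: Yoon, Orr, Voss — 3.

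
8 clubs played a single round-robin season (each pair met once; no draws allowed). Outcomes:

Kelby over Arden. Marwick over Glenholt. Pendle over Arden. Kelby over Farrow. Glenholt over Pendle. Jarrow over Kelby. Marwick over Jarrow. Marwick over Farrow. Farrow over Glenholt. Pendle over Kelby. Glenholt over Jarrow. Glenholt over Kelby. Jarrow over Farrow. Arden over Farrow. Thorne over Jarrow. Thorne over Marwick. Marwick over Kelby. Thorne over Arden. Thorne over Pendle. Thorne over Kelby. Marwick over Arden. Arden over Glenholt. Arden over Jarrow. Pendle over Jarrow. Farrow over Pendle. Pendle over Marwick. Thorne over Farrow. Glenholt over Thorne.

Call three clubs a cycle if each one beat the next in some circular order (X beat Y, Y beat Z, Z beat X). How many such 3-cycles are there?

Win totals: Arden 3, Thorne 6, Glenholt 4, Jarrow 2, Pendle 4, Kelby 2, Farrow 2, Marwick 5.
A club with w wins dominates both others in C(w,2) triples; summing gives 3 + 15 + 6 + 1 + 6 + 1 + 1 + 10 = 43 transitive triples.
Total triples C(8,3) = 56, so cyclic triples = 56 − 43 = 13.

13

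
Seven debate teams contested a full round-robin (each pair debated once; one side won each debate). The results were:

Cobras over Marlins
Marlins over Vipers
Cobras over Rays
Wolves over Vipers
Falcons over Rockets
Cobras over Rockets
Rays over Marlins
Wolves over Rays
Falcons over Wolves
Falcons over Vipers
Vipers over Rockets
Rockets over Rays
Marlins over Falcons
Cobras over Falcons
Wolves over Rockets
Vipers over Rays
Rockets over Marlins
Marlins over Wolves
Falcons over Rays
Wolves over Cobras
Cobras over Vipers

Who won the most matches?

Win totals: Cobras 5, Marlins 3, Falcons 4, Vipers 2, Rays 1, Rockets 2, Wolves 4.
Cobras leads with 5 wins (next highest: 4).

Cobras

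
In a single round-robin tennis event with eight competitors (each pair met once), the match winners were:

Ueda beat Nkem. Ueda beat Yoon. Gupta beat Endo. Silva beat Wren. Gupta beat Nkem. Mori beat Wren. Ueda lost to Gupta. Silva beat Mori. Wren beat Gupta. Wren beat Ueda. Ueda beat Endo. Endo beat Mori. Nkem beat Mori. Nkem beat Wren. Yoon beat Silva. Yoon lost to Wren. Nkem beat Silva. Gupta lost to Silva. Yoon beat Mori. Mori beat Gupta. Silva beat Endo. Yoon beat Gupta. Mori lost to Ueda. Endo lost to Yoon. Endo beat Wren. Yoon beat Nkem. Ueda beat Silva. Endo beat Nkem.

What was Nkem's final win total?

Nkem's results: beat Silva, Mori, Wren; lost to Ueda, Yoon, Gupta, Endo.
That is 3 wins.

3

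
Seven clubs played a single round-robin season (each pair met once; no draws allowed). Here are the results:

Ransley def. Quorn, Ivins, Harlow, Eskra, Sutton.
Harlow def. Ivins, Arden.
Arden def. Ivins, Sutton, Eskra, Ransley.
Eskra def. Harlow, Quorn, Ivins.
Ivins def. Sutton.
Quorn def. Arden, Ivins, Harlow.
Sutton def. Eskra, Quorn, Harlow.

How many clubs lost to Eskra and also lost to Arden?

1

Eskra beat: Harlow, Ivins, Quorn.
Arden beat: Sutton, Ransley, Eskra, Ivins.
Both beat: Ivins — 1.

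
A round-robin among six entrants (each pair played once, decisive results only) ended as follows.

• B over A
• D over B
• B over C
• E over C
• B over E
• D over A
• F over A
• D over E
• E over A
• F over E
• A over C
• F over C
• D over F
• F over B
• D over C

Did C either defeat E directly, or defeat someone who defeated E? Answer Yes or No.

C did not beat E directly.
C beat no one, so there is no intermediate entrant.

No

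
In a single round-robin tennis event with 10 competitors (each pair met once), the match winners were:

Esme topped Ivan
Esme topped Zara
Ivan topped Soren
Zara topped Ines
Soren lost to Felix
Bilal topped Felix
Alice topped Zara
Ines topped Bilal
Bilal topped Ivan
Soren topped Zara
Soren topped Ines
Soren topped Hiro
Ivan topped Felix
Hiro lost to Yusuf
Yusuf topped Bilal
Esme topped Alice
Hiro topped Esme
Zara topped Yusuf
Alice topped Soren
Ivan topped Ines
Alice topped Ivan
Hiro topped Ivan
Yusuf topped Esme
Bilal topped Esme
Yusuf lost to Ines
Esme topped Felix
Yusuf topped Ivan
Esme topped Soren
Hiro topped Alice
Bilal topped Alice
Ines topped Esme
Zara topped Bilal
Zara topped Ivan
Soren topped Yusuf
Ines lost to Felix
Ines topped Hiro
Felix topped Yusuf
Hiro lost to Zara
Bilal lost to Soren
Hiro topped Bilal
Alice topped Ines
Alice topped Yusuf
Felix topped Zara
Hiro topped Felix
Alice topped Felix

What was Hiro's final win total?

Hiro's results: beat Bilal, Felix, Esme, Alice, Ivan; lost to Ines, Soren, Zara, Yusuf.
That is 5 wins.

5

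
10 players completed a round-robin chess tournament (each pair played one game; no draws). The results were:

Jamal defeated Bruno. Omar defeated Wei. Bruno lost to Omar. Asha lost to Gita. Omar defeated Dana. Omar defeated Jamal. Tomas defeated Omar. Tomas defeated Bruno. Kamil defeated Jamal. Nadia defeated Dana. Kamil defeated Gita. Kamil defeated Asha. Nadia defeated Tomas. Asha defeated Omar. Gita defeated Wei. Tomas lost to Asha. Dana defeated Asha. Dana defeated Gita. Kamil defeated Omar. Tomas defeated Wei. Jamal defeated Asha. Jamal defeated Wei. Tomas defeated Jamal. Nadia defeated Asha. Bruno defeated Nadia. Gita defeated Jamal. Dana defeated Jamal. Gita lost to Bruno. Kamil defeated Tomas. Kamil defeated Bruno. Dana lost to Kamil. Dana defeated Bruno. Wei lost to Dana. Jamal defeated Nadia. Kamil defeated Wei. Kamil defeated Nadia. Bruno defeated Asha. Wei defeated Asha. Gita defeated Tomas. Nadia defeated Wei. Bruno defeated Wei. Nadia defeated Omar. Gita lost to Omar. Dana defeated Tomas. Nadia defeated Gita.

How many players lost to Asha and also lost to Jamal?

Asha beat: Omar, Tomas.
Jamal beat: Asha, Bruno, Wei, Nadia.
No one was beaten by both.

0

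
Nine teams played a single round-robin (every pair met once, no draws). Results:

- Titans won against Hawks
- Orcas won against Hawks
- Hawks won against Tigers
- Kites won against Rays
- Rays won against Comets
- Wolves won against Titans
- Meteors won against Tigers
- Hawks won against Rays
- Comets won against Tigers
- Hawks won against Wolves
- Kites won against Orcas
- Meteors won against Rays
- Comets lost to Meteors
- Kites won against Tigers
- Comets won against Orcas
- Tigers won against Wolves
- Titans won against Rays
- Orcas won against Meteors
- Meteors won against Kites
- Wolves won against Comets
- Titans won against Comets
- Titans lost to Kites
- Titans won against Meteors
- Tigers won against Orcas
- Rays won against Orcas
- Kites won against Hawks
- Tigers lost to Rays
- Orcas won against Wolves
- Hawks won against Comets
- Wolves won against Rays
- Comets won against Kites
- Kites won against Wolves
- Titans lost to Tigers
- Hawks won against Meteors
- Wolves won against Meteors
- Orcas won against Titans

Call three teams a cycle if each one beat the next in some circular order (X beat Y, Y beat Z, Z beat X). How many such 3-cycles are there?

Win totals: Tigers 3, Meteors 4, Titans 4, Comets 3, Wolves 4, Orcas 4, Rays 3, Hawks 5, Kites 6.
A team with w wins dominates both others in C(w,2) triples; summing gives 3 + 6 + 6 + 3 + 6 + 6 + 3 + 10 + 15 = 58 transitive triples.
Total triples C(9,3) = 84, so cyclic triples = 84 − 58 = 26.

26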